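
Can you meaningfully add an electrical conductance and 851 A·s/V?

Dimensions:
  an electrical conductance:  [electrical conductance] = kg⁻¹·m⁻²·s³·A²
  851 A·s/V:  A·s·V⁻¹ = A·s·(J·C⁻¹)⁻¹ = kg⁻¹·m⁻²·s⁴·A²
kg⁻¹·m⁻²·s³·A² ≠ kg⁻¹·m⁻²·s⁴·A², so they cannot be added.

No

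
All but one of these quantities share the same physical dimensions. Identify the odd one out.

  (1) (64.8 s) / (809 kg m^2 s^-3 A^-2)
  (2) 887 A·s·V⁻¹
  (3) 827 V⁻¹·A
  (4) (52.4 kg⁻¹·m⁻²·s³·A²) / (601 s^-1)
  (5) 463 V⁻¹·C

Reduce each to base SI dimensions:
  (1) [s] / [kg·m²·s⁻³·A⁻²] = kg⁻¹·m⁻²·s⁴·A²
  (2) A·s·V⁻¹ = A·s·(J·C⁻¹)⁻¹ = kg⁻¹·m⁻²·s⁴·A²
  (3) A·V⁻¹ = A·(J·C⁻¹)⁻¹ = kg⁻¹·m⁻²·s³·A²
  (4) [kg⁻¹·m⁻²·s³·A²] / [s⁻¹] = kg⁻¹·m⁻²·s⁴·A²
  (5) C·V⁻¹ = s·A·(J·C⁻¹)⁻¹ = kg⁻¹·m⁻²·s⁴·A²
All reduce to kg⁻¹·m⁻²·s⁴·A² except (3), which is kg⁻¹·m⁻²·s³·A².

(3)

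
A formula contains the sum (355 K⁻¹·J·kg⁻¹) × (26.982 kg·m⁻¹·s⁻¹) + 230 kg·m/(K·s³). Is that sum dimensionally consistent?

Expand each in SI base units:
  (355 K⁻¹·J·kg⁻¹) × (26.982 kg·m⁻¹·s⁻¹):  [m²·s⁻²·K⁻¹] · [kg·m⁻¹·s⁻¹] = kg·m·s⁻³·K⁻¹
  230 kg·m/(K·s³):  kg·m·s⁻³·K⁻¹
Both are kg·m·s⁻³·K⁻¹, so they have the same dimensions and can be added.

Yes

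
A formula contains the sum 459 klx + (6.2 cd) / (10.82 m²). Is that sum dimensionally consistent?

In SI base units:
  459 klx:  lx = lm·m⁻² = m⁻²·cd
  (6.2 cd) / (10.82 m²):  [cd] / [m²] = m⁻²·cd
Both are m⁻²·cd, so they have the same dimensions and can be added.

Yes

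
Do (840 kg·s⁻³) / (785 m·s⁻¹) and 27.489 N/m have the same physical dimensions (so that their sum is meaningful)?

No

Work out the base dimensions of each:
  (840 kg·s⁻³) / (785 m·s⁻¹):  [kg·s⁻³] / [m·s⁻¹] = kg·m⁻¹·s⁻²
  27.489 N/m:  N·m⁻¹ = kg·m·s⁻²·m⁻¹ = kg·s⁻²
kg·m⁻¹·s⁻² ≠ kg·s⁻², so they cannot be added.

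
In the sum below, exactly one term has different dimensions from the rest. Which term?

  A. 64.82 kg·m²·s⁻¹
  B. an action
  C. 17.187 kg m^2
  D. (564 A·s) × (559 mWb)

Expand each in SI base units:
  A. kg·m²·s⁻¹
  B. [action] = kg·m²·s⁻¹
  C. kg·m²
  D. [s·A] · [kg·m²·s⁻²·A⁻¹] = kg·m²·s⁻¹
All reduce to kg·m²·s⁻¹ except C., which is kg·m².

C.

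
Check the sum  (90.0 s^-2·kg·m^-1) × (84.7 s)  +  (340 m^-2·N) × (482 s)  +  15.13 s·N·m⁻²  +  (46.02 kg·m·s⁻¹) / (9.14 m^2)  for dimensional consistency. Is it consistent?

Yes

Work out the base dimensions of each:
  (90.0 s^-2·kg·m^-1) × (84.7 s):  [kg·m⁻¹·s⁻²] · [s] = kg·m⁻¹·s⁻¹
  (340 m^-2·N) × (482 s):  [kg·m⁻¹·s⁻²] · [s] = kg·m⁻¹·s⁻¹
  15.13 s·N·m⁻²:  N·s·m⁻² = kg·m·s⁻²·s·m⁻² = kg·m⁻¹·s⁻¹
  (46.02 kg·m·s⁻¹) / (9.14 m^2):  [kg·m·s⁻¹] / [m²] = kg·m⁻¹·s⁻¹
Every term reduces to kg·m⁻¹·s⁻¹.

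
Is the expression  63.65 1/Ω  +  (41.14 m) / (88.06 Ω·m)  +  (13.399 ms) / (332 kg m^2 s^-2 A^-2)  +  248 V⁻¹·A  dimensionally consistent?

Yes

Work out the base dimensions of each:
  63.65 1/Ω:  Ω⁻¹ = (V·A⁻¹)⁻¹ = kg⁻¹·m⁻²·s³·A²
  (41.14 m) / (88.06 Ω·m):  [m] / [kg·m³·s⁻³·A⁻²] = kg⁻¹·m⁻²·s³·A²
  (13.399 ms) / (332 kg m^2 s^-2 A^-2):  [s] / [kg·m²·s⁻²·A⁻²] = kg⁻¹·m⁻²·s³·A²
  248 V⁻¹·A:  A·V⁻¹ = A·(J·C⁻¹)⁻¹ = kg⁻¹·m⁻²·s³·A²
Every term reduces to kg⁻¹·m⁻²·s³·A².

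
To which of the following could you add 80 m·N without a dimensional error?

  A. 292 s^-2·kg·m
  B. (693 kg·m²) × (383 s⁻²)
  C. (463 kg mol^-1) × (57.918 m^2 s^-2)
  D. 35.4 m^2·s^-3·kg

B.

Reference: N·m = kg·m·s⁻²·m = kg·m²·s⁻².
Each option:
  A. kg·m·s⁻²
  B. [kg·m²] · [s⁻²] = kg·m²·s⁻²  ← same
  C. [kg·mol⁻¹] · [m²·s⁻²] = kg·m²·s⁻²·mol⁻¹
  D. kg·m²·s⁻³
Only B. matches kg·m²·s⁻².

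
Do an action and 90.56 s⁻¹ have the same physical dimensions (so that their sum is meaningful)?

No

Reduce each to base SI dimensions:
  an action:  [action] = kg·m²·s⁻¹
  90.56 s⁻¹:  s⁻¹
kg·m²·s⁻¹ ≠ s⁻¹, so they cannot be added.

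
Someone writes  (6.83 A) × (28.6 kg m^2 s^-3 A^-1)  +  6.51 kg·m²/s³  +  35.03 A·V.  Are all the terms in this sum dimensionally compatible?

Yes

In SI base units:
  (6.83 A) × (28.6 kg m^2 s^-3 A^-1):  [A] · [kg·m²·s⁻³·A⁻¹] = kg·m²·s⁻³
  6.51 kg·m²/s³:  kg·m²·s⁻³
  35.03 A·V:  V·A = J·C⁻¹·A = kg·m²·s⁻³
Every term reduces to kg·m²·s⁻³.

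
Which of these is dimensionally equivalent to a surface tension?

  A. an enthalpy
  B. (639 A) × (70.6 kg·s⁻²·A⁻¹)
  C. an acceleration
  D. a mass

Reference: [surface tension] = kg·s⁻².
Each option:
  A. [enthalpy] = kg·m²·s⁻²
  B. [A] · [kg·s⁻²·A⁻¹] = kg·s⁻²  ← same
  C. [acceleration] = m·s⁻²
  D. [mass] = kg
Only B. matches kg·s⁻².

B.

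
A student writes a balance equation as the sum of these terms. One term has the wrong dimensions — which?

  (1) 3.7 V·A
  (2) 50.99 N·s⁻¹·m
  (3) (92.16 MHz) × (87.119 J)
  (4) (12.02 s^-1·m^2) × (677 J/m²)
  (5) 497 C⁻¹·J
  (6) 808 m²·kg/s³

Work out the base dimensions of each:
  (1) V·A = J·C⁻¹·A = kg·m²·s⁻³
  (2) N·m·s⁻¹ = kg·m·s⁻²·m·s⁻¹ = kg·m²·s⁻³
  (3) [s⁻¹] · [kg·m²·s⁻²] = kg·m²·s⁻³
  (4) [m²·s⁻¹] · [kg·s⁻²] = kg·m²·s⁻³
  (5) J·C⁻¹ = N·m·(s·A)⁻¹ = kg·m²·s⁻³·A⁻¹
  (6) kg·m²·s⁻³
All reduce to kg·m²·s⁻³ except (5), which is kg·m²·s⁻³·A⁻¹.

(5)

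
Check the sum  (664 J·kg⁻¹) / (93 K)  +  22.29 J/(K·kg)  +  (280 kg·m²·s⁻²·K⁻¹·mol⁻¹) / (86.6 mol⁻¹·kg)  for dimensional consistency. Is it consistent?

Dimensions:
  (664 J·kg⁻¹) / (93 K):  [m²·s⁻²] / [K] = m²·s⁻²·K⁻¹
  22.29 J/(K·kg):  J·kg⁻¹·K⁻¹ = N·m·kg⁻¹·K⁻¹ = m²·s⁻²·K⁻¹
  (280 kg·m²·s⁻²·K⁻¹·mol⁻¹) / (86.6 mol⁻¹·kg):  [kg·m²·s⁻²·K⁻¹·mol⁻¹] / [kg·mol⁻¹] = m²·s⁻²·K⁻¹
Every term reduces to m²·s⁻²·K⁻¹.

Yes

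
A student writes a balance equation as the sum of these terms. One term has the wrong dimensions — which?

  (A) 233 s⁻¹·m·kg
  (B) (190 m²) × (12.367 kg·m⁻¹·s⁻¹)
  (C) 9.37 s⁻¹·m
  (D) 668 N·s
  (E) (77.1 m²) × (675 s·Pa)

Expand each in SI base units:
  (A) kg·m·s⁻¹
  (B) [m²] · [kg·m⁻¹·s⁻¹] = kg·m·s⁻¹
  (C) m·s⁻¹
  (D) N·s = kg·m·s⁻²·s = kg·m·s⁻¹
  (E) [m²] · [kg·m⁻¹·s⁻¹] = kg·m·s⁻¹
All reduce to kg·m·s⁻¹ except (C), which is m·s⁻¹.

(C)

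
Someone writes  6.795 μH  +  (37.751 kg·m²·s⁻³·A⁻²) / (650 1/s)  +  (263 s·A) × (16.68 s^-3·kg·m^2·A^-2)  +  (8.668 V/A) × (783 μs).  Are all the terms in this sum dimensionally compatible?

No

Reduce each to base SI dimensions:
  6.795 μH:  H = V·s·A⁻¹ = kg·m²·s⁻²·A⁻²
  (37.751 kg·m²·s⁻³·A⁻²) / (650 1/s):  [kg·m²·s⁻³·A⁻²] / [s⁻¹] = kg·m²·s⁻²·A⁻²
  (263 s·A) × (16.68 s^-3·kg·m^2·A^-2):  [s·A] · [kg·m²·s⁻³·A⁻²] = kg·m²·s⁻²·A⁻¹
  (8.668 V/A) × (783 μs):  [kg·m²·s⁻³·A⁻²] · [s] = kg·m²·s⁻²·A⁻²
The terms do not share a single dimension (kg·m²·s⁻²·A⁻² vs kg·m²·s⁻²·A⁻¹).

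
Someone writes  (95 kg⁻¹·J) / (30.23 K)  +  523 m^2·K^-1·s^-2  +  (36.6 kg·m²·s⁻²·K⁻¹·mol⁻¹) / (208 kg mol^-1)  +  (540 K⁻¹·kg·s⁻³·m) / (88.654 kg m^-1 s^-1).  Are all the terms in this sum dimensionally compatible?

Work out the base dimensions of each:
  (95 kg⁻¹·J) / (30.23 K):  [m²·s⁻²] / [K] = m²·s⁻²·K⁻¹
  523 m^2·K^-1·s^-2:  m²·s⁻²·K⁻¹
  (36.6 kg·m²·s⁻²·K⁻¹·mol⁻¹) / (208 kg mol^-1):  [kg·m²·s⁻²·K⁻¹·mol⁻¹] / [kg·mol⁻¹] = m²·s⁻²·K⁻¹
  (540 K⁻¹·kg·s⁻³·m) / (88.654 kg m^-1 s^-1):  [kg·m·s⁻³·K⁻¹] / [kg·m⁻¹·s⁻¹] = m²·s⁻²·K⁻¹
Every term reduces to m²·s⁻²·K⁻¹.

Yes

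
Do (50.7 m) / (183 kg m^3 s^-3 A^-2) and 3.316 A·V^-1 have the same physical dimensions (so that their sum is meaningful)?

Yes

Reduce each to base SI dimensions:
  (50.7 m) / (183 kg m^3 s^-3 A^-2):  [m] / [kg·m³·s⁻³·A⁻²] = kg⁻¹·m⁻²·s³·A²
  3.316 A·V^-1:  A·V⁻¹ = A·(J·C⁻¹)⁻¹ = kg⁻¹·m⁻²·s³·A²
Both are kg⁻¹·m⁻²·s³·A², so they have the same dimensions and can be added.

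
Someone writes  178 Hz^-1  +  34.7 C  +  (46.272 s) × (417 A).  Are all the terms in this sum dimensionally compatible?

Expand each in SI base units:
  178 Hz^-1:  Hz⁻¹ = (s⁻¹)⁻¹ = s
  34.7 C:  C = s·A
  (46.272 s) × (417 A):  [s] · [A] = s·A
The terms do not share a single dimension (s vs s·A).

No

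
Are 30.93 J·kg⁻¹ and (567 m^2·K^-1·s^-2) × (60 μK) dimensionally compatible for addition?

Reduce each to base SI dimensions:
  30.93 J·kg⁻¹:  J·kg⁻¹ = N·m·kg⁻¹ = m²·s⁻²
  (567 m^2·K^-1·s^-2) × (60 μK):  [m²·s⁻²·K⁻¹] · [K] = m²·s⁻²
Both are m²·s⁻², so they have the same dimensions and can be added.

Yes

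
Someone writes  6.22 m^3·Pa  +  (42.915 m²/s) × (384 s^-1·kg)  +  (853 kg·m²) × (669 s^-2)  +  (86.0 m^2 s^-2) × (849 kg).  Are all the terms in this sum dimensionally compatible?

Yes

In SI base units:
  6.22 m^3·Pa:  Pa·m³ = N·m⁻²·m³ = kg·m²·s⁻²
  (42.915 m²/s) × (384 s^-1·kg):  [m²·s⁻¹] · [kg·s⁻¹] = kg·m²·s⁻²
  (853 kg·m²) × (669 s^-2):  [kg·m²] · [s⁻²] = kg·m²·s⁻²
  (86.0 m^2 s^-2) × (849 kg):  [m²·s⁻²] · [kg] = kg·m²·s⁻²
Every term reduces to kg·m²·s⁻².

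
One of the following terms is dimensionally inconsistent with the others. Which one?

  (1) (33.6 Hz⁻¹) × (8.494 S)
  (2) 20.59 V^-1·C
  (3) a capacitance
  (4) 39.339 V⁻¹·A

In SI base units:
  (1) [s] · [kg⁻¹·m⁻²·s³·A²] = kg⁻¹·m⁻²·s⁴·A²
  (2) C·V⁻¹ = s·A·(J·C⁻¹)⁻¹ = kg⁻¹·m⁻²·s⁴·A²
  (3) [capacitance] = kg⁻¹·m⁻²·s⁴·A²
  (4) A·V⁻¹ = A·(J·C⁻¹)⁻¹ = kg⁻¹·m⁻²·s³·A²
All reduce to kg⁻¹·m⁻²·s⁴·A² except (4), which is kg⁻¹·m⁻²·s³·A².

(4)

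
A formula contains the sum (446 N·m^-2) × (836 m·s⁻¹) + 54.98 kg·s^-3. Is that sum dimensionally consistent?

Reduce each to base SI dimensions:
  (446 N·m^-2) × (836 m·s⁻¹):  [kg·m⁻¹·s⁻²] · [m·s⁻¹] = kg·s⁻³
  54.98 kg·s^-3:  kg·s⁻³
Both are kg·s⁻³, so they have the same dimensions and can be added.

Yes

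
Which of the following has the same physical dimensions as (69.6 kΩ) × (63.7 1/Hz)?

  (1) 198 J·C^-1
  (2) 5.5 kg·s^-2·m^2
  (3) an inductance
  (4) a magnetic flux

(3)

Reference: [kg·m²·s⁻³·A⁻²] · [s] = kg·m²·s⁻²·A⁻².
Each option:
  (1) J·C⁻¹ = N·m·(s·A)⁻¹ = kg·m²·s⁻³·A⁻¹
  (2) kg·m²·s⁻²
  (3) [inductance] = kg·m²·s⁻²·A⁻²  ← same
  (4) [magnetic flux] = kg·m²·s⁻²·A⁻¹
Only (3) matches kg·m²·s⁻²·A⁻².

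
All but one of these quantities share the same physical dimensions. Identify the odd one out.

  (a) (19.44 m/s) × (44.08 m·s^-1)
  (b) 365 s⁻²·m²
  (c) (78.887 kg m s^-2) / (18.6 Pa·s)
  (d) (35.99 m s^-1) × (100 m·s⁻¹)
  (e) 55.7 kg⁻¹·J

Reduce each to base SI dimensions:
  (a) [m·s⁻¹] · [m·s⁻¹] = m²·s⁻²
  (b) m²·s⁻²
  (c) [kg·m·s⁻²] / [kg·m⁻¹·s⁻¹] = m²·s⁻¹
  (d) [m·s⁻¹] · [m·s⁻¹] = m²·s⁻²
  (e) J·kg⁻¹ = N·m·kg⁻¹ = m²·s⁻²
All reduce to m²·s⁻² except (c), which is m²·s⁻¹.

(c)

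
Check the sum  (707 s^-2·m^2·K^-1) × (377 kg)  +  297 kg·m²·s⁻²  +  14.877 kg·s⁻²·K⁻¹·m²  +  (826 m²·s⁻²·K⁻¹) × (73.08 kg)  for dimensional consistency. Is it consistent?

Reduce each to base SI dimensions:
  (707 s^-2·m^2·K^-1) × (377 kg):  [m²·s⁻²·K⁻¹] · [kg] = kg·m²·s⁻²·K⁻¹
  297 kg·m²·s⁻²:  kg·m²·s⁻²
  14.877 kg·s⁻²·K⁻¹·m²:  kg·m²·s⁻²·K⁻¹
  (826 m²·s⁻²·K⁻¹) × (73.08 kg):  [m²·s⁻²·K⁻¹] · [kg] = kg·m²·s⁻²·K⁻¹
The terms do not share a single dimension (kg·m²·s⁻² vs kg·m²·s⁻²·K⁻¹).

No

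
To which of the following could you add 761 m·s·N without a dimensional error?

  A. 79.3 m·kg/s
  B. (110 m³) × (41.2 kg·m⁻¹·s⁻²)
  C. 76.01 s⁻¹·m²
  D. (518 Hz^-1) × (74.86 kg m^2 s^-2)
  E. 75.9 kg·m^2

D.

Reference: N·m·s = kg·m·s⁻²·m·s = kg·m²·s⁻¹.
Each option:
  A. kg·m·s⁻¹
  B. [m³] · [kg·m⁻¹·s⁻²] = kg·m²·s⁻²
  C. m²·s⁻¹
  D. [s] · [kg·m²·s⁻²] = kg·m²·s⁻¹  ← same
  E. kg·m²
Only D. matches kg·m²·s⁻¹.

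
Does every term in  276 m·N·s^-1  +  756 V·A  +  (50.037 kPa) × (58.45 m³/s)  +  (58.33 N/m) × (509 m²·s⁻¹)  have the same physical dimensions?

Yes

Dimensions:
  276 m·N·s^-1:  N·m·s⁻¹ = kg·m·s⁻²·m·s⁻¹ = kg·m²·s⁻³
  756 V·A:  V·A = J·C⁻¹·A = kg·m²·s⁻³
  (50.037 kPa) × (58.45 m³/s):  [kg·m⁻¹·s⁻²] · [m³·s⁻¹] = kg·m²·s⁻³
  (58.33 N/m) × (509 m²·s⁻¹):  [kg·s⁻²] · [m²·s⁻¹] = kg·m²·s⁻³
Every term reduces to kg·m²·s⁻³.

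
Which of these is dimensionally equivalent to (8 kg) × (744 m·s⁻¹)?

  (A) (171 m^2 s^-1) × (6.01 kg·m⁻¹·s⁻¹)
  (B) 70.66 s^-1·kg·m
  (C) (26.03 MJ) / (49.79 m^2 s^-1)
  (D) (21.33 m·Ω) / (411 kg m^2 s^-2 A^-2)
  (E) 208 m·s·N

(B)

Reference: [kg] · [m·s⁻¹] = kg·m·s⁻¹.
Each option:
  (A) [m²·s⁻¹] · [kg·m⁻¹·s⁻¹] = kg·m·s⁻²
  (B) kg·m·s⁻¹  ← same
  (C) [kg·m²·s⁻²] / [m²·s⁻¹] = kg·s⁻¹
  (D) [kg·m³·s⁻³·A⁻²] / [kg·m²·s⁻²·A⁻²] = m·s⁻¹
  (E) N·m·s = kg·m·s⁻²·m·s = kg·m²·s⁻¹
Only (B) matches kg·m·s⁻¹.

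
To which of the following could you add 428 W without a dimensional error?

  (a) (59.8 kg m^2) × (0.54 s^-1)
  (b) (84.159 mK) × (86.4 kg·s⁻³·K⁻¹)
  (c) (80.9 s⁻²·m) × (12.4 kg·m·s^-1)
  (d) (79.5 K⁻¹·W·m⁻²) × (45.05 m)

(c)

Reference: W = J·s⁻¹ = kg·m²·s⁻³.
Each option:
  (a) [kg·m²] · [s⁻¹] = kg·m²·s⁻¹
  (b) [K] · [kg·s⁻³·K⁻¹] = kg·s⁻³
  (c) [m·s⁻²] · [kg·m·s⁻¹] = kg·m²·s⁻³  ← same
  (d) [kg·s⁻³·K⁻¹] · [m] = kg·m·s⁻³·K⁻¹
Only (c) matches kg·m²·s⁻³.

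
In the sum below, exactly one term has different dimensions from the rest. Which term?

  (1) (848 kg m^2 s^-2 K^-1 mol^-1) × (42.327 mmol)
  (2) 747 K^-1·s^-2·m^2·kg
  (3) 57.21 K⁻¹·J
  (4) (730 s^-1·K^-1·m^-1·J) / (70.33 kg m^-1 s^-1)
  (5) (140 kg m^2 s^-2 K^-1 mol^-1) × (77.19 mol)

Reduce each to base SI dimensions:
  (1) [kg·m²·s⁻²·K⁻¹·mol⁻¹] · [mol] = kg·m²·s⁻²·K⁻¹
  (2) kg·m²·s⁻²·K⁻¹
  (3) J·K⁻¹ = N·m·K⁻¹ = kg·m²·s⁻²·K⁻¹
  (4) [kg·m·s⁻³·K⁻¹] / [kg·m⁻¹·s⁻¹] = m²·s⁻²·K⁻¹
  (5) [kg·m²·s⁻²·K⁻¹·mol⁻¹] · [mol] = kg·m²·s⁻²·K⁻¹
All reduce to kg·m²·s⁻²·K⁻¹ except (4), which is m²·s⁻²·K⁻¹.

(4)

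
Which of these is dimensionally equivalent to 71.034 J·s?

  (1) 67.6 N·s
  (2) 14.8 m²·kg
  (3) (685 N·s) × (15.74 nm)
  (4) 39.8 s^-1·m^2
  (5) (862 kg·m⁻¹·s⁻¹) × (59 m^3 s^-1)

(3)

Reference: J·s = N·m·s = kg·m²·s⁻¹.
Each option:
  (1) N·s = kg·m·s⁻²·s = kg·m·s⁻¹
  (2) kg·m²
  (3) [kg·m·s⁻¹] · [m] = kg·m²·s⁻¹  ← same
  (4) m²·s⁻¹
  (5) [kg·m⁻¹·s⁻¹] · [m³·s⁻¹] = kg·m²·s⁻²
Only (3) matches kg·m²·s⁻¹.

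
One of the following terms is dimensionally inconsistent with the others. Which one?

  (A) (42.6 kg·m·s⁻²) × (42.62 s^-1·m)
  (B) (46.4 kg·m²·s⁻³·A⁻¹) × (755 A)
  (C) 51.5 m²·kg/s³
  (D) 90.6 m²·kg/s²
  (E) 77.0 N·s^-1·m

Reduce each to base SI dimensions:
  (A) [kg·m·s⁻²] · [m·s⁻¹] = kg·m²·s⁻³
  (B) [kg·m²·s⁻³·A⁻¹] · [A] = kg·m²·s⁻³
  (C) kg·m²·s⁻³
  (D) kg·m²·s⁻²
  (E) N·m·s⁻¹ = kg·m·s⁻²·m·s⁻¹ = kg·m²·s⁻³
All reduce to kg·m²·s⁻³ except (D), which is kg·m²·s⁻².

(D)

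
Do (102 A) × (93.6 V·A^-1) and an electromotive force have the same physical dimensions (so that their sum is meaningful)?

Yes

Expand each in SI base units:
  (102 A) × (93.6 V·A^-1):  [A] · [kg·m²·s⁻³·A⁻²] = kg·m²·s⁻³·A⁻¹
  an electromotive force:  [electromotive force] = kg·m²·s⁻³·A⁻¹
Both are kg·m²·s⁻³·A⁻¹, so they have the same dimensions and can be added.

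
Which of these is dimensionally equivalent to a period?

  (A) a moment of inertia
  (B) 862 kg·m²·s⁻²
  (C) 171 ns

(C)

Reference: [period] = s.
Each option:
  (A) [moment of inertia] = kg·m²
  (B) kg·m²·s⁻²
  (C) s  ← same
Only (C) matches s.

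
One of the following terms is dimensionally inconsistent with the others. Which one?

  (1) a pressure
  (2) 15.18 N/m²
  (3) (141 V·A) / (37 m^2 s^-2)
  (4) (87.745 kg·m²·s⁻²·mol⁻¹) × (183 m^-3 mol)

Expand each in SI base units:
  (1) [pressure] = kg·m⁻¹·s⁻²
  (2) N·m⁻² = kg·m·s⁻²·m⁻² = kg·m⁻¹·s⁻²
  (3) [kg·m²·s⁻³] / [m²·s⁻²] = kg·s⁻¹
  (4) [kg·m²·s⁻²·mol⁻¹] · [m⁻³·mol] = kg·m⁻¹·s⁻²
All reduce to kg·m⁻¹·s⁻² except (3), which is kg·s⁻¹.

(3)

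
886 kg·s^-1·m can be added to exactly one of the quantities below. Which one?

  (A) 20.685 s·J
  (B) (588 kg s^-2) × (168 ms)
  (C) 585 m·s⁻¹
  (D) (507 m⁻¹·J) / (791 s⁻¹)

Reference: kg·m·s⁻¹.
Each option:
  (A) J·s = N·m·s = kg·m²·s⁻¹
  (B) [kg·s⁻²] · [s] = kg·s⁻¹
  (C) m·s⁻¹
  (D) [kg·m·s⁻²] / [s⁻¹] = kg·m·s⁻¹  ← same
Only (D) matches kg·m·s⁻¹.

(D)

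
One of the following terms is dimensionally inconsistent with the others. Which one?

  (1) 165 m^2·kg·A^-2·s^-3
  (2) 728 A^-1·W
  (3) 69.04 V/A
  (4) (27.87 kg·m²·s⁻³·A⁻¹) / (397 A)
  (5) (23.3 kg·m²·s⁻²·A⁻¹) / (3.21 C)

(2)

Dimensions:
  (1) kg·m²·s⁻³·A⁻²
  (2) W·A⁻¹ = J·s⁻¹·A⁻¹ = kg·m²·s⁻³·A⁻¹
  (3) V·A⁻¹ = J·C⁻¹·A⁻¹ = kg·m²·s⁻³·A⁻²
  (4) [kg·m²·s⁻³·A⁻¹] / [A] = kg·m²·s⁻³·A⁻²
  (5) [kg·m²·s⁻²·A⁻¹] / [s·A] = kg·m²·s⁻³·A⁻²
All reduce to kg·m²·s⁻³·A⁻² except (2), which is kg·m²·s⁻³·A⁻¹.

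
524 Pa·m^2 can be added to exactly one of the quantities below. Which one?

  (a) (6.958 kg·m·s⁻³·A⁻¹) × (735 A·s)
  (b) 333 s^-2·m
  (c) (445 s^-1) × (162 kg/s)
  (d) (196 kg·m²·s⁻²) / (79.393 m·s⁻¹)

(a)

Reference: Pa·m² = N·m⁻²·m² = kg·m·s⁻².
Each option:
  (a) [kg·m·s⁻³·A⁻¹] · [s·A] = kg·m·s⁻²  ← same
  (b) m·s⁻²
  (c) [s⁻¹] · [kg·s⁻¹] = kg·s⁻²
  (d) [kg·m²·s⁻²] / [m·s⁻¹] = kg·m·s⁻¹
Only (a) matches kg·m·s⁻².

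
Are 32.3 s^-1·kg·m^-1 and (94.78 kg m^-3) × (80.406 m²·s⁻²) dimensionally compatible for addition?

No

Work out the base dimensions of each:
  32.3 s^-1·kg·m^-1:  kg·m⁻¹·s⁻¹
  (94.78 kg m^-3) × (80.406 m²·s⁻²):  [kg·m⁻³] · [m²·s⁻²] = kg·m⁻¹·s⁻²
kg·m⁻¹·s⁻¹ ≠ kg·m⁻¹·s⁻², so they cannot be added.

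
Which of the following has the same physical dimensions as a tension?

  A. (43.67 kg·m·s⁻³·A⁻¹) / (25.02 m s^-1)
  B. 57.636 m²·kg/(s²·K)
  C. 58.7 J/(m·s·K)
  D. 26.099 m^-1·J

Reference: [tension] = kg·m·s⁻².
Each option:
  A. [kg·m·s⁻³·A⁻¹] / [m·s⁻¹] = kg·s⁻²·A⁻¹
  B. kg·m²·s⁻²·K⁻¹
  C. J·s⁻¹·m⁻¹·K⁻¹ = N·m·s⁻¹·m⁻¹·K⁻¹ = kg·m·s⁻³·K⁻¹
  D. J·m⁻¹ = N·m·m⁻¹ = kg·m·s⁻²  ← same
Only D. matches kg·m·s⁻².

D.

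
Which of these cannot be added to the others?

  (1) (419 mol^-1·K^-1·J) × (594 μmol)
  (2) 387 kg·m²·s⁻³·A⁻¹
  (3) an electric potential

(1)

Reduce each to base SI dimensions:
  (1) [kg·m²·s⁻²·K⁻¹·mol⁻¹] · [mol] = kg·m²·s⁻²·K⁻¹
  (2) kg·m²·s⁻³·A⁻¹
  (3) [electric potential] = kg·m²·s⁻³·A⁻¹
All reduce to kg·m²·s⁻³·A⁻¹ except (1), which is kg·m²·s⁻²·K⁻¹.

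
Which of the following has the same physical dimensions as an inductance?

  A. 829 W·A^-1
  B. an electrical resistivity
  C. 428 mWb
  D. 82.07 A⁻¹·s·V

D.

Reference: [inductance] = kg·m²·s⁻²·A⁻².
Each option:
  A. W·A⁻¹ = J·s⁻¹·A⁻¹ = kg·m²·s⁻³·A⁻¹
  B. [electrical resistivity] = kg·m³·s⁻³·A⁻²
  C. Wb = V·s = kg·m²·s⁻²·A⁻¹
  D. V·s·A⁻¹ = J·C⁻¹·s·A⁻¹ = kg·m²·s⁻²·A⁻²  ← same
Only D. matches kg·m²·s⁻²·A⁻².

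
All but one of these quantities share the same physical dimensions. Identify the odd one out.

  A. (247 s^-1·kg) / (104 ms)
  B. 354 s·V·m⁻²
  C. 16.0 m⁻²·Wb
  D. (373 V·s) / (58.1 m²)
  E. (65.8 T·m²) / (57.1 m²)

Work out the base dimensions of each:
  A. [kg·s⁻¹] / [s] = kg·s⁻²
  B. V·s·m⁻² = J·C⁻¹·s·m⁻² = kg·s⁻²·A⁻¹
  C. Wb·m⁻² = V·s·m⁻² = kg·s⁻²·A⁻¹
  D. [kg·m²·s⁻²·A⁻¹] / [m²] = kg·s⁻²·A⁻¹
  E. [kg·m²·s⁻²·A⁻¹] / [m²] = kg·s⁻²·A⁻¹
All reduce to kg·s⁻²·A⁻¹ except A., which is kg·s⁻².

A.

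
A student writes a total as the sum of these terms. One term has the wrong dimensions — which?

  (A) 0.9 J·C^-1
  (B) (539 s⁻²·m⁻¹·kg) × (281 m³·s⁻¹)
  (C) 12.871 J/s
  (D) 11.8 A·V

Work out the base dimensions of each:
  (A) J·C⁻¹ = N·m·(s·A)⁻¹ = kg·m²·s⁻³·A⁻¹
  (B) [kg·m⁻¹·s⁻²] · [m³·s⁻¹] = kg·m²·s⁻³
  (C) J·s⁻¹ = N·m·s⁻¹ = kg·m²·s⁻³
  (D) V·A = J·C⁻¹·A = kg·m²·s⁻³
All reduce to kg·m²·s⁻³ except (A), which is kg·m²·s⁻³·A⁻¹.

(A)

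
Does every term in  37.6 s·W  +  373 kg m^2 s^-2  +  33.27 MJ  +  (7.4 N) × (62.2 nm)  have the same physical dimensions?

Yes

Work out the base dimensions of each:
  37.6 s·W:  W·s = J·s⁻¹·s = kg·m²·s⁻²
  373 kg m^2 s^-2:  kg·m²·s⁻²
  33.27 MJ:  J = N·m = kg·m²·s⁻²
  (7.4 N) × (62.2 nm):  [kg·m·s⁻²] · [m] = kg·m²·s⁻²
Every term reduces to kg·m²·s⁻².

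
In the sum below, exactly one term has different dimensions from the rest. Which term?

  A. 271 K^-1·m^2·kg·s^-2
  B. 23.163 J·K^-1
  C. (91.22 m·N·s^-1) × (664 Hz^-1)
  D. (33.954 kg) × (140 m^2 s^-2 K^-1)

In SI base units:
  A. kg·m²·s⁻²·K⁻¹
  B. J·K⁻¹ = N·m·K⁻¹ = kg·m²·s⁻²·K⁻¹
  C. [kg·m²·s⁻³] · [s] = kg·m²·s⁻²
  D. [kg] · [m²·s⁻²·K⁻¹] = kg·m²·s⁻²·K⁻¹
All reduce to kg·m²·s⁻²·K⁻¹ except C., which is kg·m²·s⁻².

C.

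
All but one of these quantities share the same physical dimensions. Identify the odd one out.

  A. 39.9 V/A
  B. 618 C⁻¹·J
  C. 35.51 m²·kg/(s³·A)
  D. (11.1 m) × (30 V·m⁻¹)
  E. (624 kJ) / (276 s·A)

In SI base units:
  A. V·A⁻¹ = J·C⁻¹·A⁻¹ = kg·m²·s⁻³·A⁻²
  B. J·C⁻¹ = N·m·(s·A)⁻¹ = kg·m²·s⁻³·A⁻¹
  C. kg·m²·s⁻³·A⁻¹
  D. [m] · [kg·m·s⁻³·A⁻¹] = kg·m²·s⁻³·A⁻¹
  E. [kg·m²·s⁻²] / [s·A] = kg·m²·s⁻³·A⁻¹
All reduce to kg·m²·s⁻³·A⁻¹ except A., which is kg·m²·s⁻³·A⁻².

A.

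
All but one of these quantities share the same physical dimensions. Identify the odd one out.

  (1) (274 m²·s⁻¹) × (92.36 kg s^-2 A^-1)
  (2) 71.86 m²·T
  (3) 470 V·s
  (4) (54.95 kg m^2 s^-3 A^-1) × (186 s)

(1)

Dimensions:
  (1) [m²·s⁻¹] · [kg·s⁻²·A⁻¹] = kg·m²·s⁻³·A⁻¹
  (2) T·m² = Wb·m⁻²·m² = kg·m²·s⁻²·A⁻¹
  (3) V·s = J·C⁻¹·s = kg·m²·s⁻²·A⁻¹
  (4) [kg·m²·s⁻³·A⁻¹] · [s] = kg·m²·s⁻²·A⁻¹
All reduce to kg·m²·s⁻²·A⁻¹ except (1), which is kg·m²·s⁻³·A⁻¹.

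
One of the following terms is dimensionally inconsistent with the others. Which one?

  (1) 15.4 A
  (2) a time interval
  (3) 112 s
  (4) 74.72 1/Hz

(1)

Dimensions:
  (1) A
  (2) [time interval] = s
  (3) s
  (4) Hz⁻¹ = (s⁻¹)⁻¹ = s
All reduce to s except (1), which is A.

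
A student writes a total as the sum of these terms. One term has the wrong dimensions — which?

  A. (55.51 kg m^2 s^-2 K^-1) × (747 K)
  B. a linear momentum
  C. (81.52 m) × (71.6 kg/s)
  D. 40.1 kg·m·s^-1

A.

Dimensions:
  A. [kg·m²·s⁻²·K⁻¹] · [K] = kg·m²·s⁻²
  B. [linear momentum] = kg·m·s⁻¹
  C. [m] · [kg·s⁻¹] = kg·m·s⁻¹
  D. kg·m·s⁻¹
All reduce to kg·m·s⁻¹ except A., which is kg·m²·s⁻².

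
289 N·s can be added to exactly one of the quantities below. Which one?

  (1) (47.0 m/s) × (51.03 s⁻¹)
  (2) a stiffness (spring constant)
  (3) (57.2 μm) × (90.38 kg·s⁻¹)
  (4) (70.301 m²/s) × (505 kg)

(3)

Reference: N·s = kg·m·s⁻²·s = kg·m·s⁻¹.
Each option:
  (1) [m·s⁻¹] · [s⁻¹] = m·s⁻²
  (2) [stiffness (spring constant)] = kg·s⁻²
  (3) [m] · [kg·s⁻¹] = kg·m·s⁻¹  ← same
  (4) [m²·s⁻¹] · [kg] = kg·m²·s⁻¹
Only (3) matches kg·m·s⁻¹.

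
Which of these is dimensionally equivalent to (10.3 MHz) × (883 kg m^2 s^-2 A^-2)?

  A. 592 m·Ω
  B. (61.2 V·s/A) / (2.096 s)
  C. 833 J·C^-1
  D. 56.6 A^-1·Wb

Reference: [s⁻¹] · [kg·m²·s⁻²·A⁻²] = kg·m²·s⁻³·A⁻².
Each option:
  A. Ω·m = V·A⁻¹·m = kg·m³·s⁻³·A⁻²
  B. [kg·m²·s⁻²·A⁻²] / [s] = kg·m²·s⁻³·A⁻²  ← same
  C. J·C⁻¹ = N·m·(s·A)⁻¹ = kg·m²·s⁻³·A⁻¹
  D. Wb·A⁻¹ = V·s·A⁻¹ = kg·m²·s⁻²·A⁻²
Only B. matches kg·m²·s⁻³·A⁻².

B.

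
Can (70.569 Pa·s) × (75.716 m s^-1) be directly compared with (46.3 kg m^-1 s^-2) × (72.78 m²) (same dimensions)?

In SI base units:
  (70.569 Pa·s) × (75.716 m s^-1):  [kg·m⁻¹·s⁻¹] · [m·s⁻¹] = kg·s⁻²
  (46.3 kg m^-1 s^-2) × (72.78 m²):  [kg·m⁻¹·s⁻²] · [m²] = kg·m·s⁻²
kg·s⁻² ≠ kg·m·s⁻², so they cannot be added.

No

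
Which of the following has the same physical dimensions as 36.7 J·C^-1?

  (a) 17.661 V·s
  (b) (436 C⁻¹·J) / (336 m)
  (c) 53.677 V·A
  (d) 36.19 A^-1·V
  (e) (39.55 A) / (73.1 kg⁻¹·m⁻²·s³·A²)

Reference: J·C⁻¹ = N·m·(s·A)⁻¹ = kg·m²·s⁻³·A⁻¹.
Each option:
  (a) V·s = J·C⁻¹·s = kg·m²·s⁻²·A⁻¹
  (b) [kg·m²·s⁻³·A⁻¹] / [m] = kg·m·s⁻³·A⁻¹
  (c) V·A = J·C⁻¹·A = kg·m²·s⁻³
  (d) V·A⁻¹ = J·C⁻¹·A⁻¹ = kg·m²·s⁻³·A⁻²
  (e) [A] / [kg⁻¹·m⁻²·s³·A²] = kg·m²·s⁻³·A⁻¹  ← same
Only (e) matches kg·m²·s⁻³·A⁻¹.

(e)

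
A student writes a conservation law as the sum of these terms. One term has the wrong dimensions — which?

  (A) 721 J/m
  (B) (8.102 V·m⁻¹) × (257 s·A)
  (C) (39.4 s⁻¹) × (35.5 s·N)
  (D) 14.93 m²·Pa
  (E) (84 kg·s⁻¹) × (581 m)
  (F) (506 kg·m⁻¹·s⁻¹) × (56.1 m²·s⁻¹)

(E)

Expand each in SI base units:
  (A) J·m⁻¹ = N·m·m⁻¹ = kg·m·s⁻²
  (B) [kg·m·s⁻³·A⁻¹] · [s·A] = kg·m·s⁻²
  (C) [s⁻¹] · [kg·m·s⁻¹] = kg·m·s⁻²
  (D) Pa·m² = N·m⁻²·m² = kg·m·s⁻²
  (E) [kg·s⁻¹] · [m] = kg·m·s⁻¹
  (F) [kg·m⁻¹·s⁻¹] · [m²·s⁻¹] = kg·m·s⁻²
All reduce to kg·m·s⁻² except (E), which is kg·m·s⁻¹.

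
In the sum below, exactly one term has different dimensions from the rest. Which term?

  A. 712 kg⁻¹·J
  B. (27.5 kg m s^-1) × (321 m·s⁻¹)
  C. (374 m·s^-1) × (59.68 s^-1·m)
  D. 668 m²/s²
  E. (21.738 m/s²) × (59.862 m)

Work out the base dimensions of each:
  A. J·kg⁻¹ = N·m·kg⁻¹ = m²·s⁻²
  B. [kg·m·s⁻¹] · [m·s⁻¹] = kg·m²·s⁻²
  C. [m·s⁻¹] · [m·s⁻¹] = m²·s⁻²
  D. m²·s⁻²
  E. [m·s⁻²] · [m] = m²·s⁻²
All reduce to m²·s⁻² except B., which is kg·m²·s⁻².

B.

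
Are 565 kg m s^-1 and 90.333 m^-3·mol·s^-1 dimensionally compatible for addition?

Dimensions:
  565 kg m s^-1:  kg·m·s⁻¹
  90.333 m^-3·mol·s^-1:  mol·m⁻³·s⁻¹ = m⁻³·s⁻¹·mol
kg·m·s⁻¹ ≠ m⁻³·s⁻¹·mol, so they cannot be added.

No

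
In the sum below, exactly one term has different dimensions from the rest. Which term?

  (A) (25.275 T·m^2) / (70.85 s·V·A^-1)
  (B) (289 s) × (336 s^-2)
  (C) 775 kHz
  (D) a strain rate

In SI base units:
  (A) [kg·m²·s⁻²·A⁻¹] / [kg·m²·s⁻²·A⁻²] = A
  (B) [s] · [s⁻²] = s⁻¹
  (C) Hz = s⁻¹
  (D) [strain rate] = s⁻¹
All reduce to s⁻¹ except (A), which is A.

(A)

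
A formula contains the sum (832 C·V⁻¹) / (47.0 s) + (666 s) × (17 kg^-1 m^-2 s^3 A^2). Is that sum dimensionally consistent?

Expand each in SI base units:
  (832 C·V⁻¹) / (47.0 s):  [kg⁻¹·m⁻²·s⁴·A²] / [s] = kg⁻¹·m⁻²·s³·A²
  (666 s) × (17 kg^-1 m^-2 s^3 A^2):  [s] · [kg⁻¹·m⁻²·s³·A²] = kg⁻¹·m⁻²·s⁴·A²
kg⁻¹·m⁻²·s³·A² ≠ kg⁻¹·m⁻²·s⁴·A², so they cannot be added.

No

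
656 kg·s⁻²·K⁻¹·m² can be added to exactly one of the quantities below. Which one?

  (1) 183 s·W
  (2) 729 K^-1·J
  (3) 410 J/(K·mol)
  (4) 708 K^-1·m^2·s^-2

Reference: kg·m²·s⁻²·K⁻¹.
Each option:
  (1) W·s = J·s⁻¹·s = kg·m²·s⁻²
  (2) J·K⁻¹ = N·m·K⁻¹ = kg·m²·s⁻²·K⁻¹  ← same
  (3) J·mol⁻¹·K⁻¹ = N·m·mol⁻¹·K⁻¹ = kg·m²·s⁻²·K⁻¹·mol⁻¹
  (4) m²·s⁻²·K⁻¹
Only (2) matches kg·m²·s⁻²·K⁻¹.

(2)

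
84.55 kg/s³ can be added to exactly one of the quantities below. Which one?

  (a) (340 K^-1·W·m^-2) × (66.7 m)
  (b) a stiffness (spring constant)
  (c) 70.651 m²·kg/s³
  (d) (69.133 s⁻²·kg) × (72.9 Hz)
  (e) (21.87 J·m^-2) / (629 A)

(d)

Reference: kg·s⁻³.
Each option:
  (a) [kg·s⁻³·K⁻¹] · [m] = kg·m·s⁻³·K⁻¹
  (b) [stiffness (spring constant)] = kg·s⁻²
  (c) kg·m²·s⁻³
  (d) [kg·s⁻²] · [s⁻¹] = kg·s⁻³  ← same
  (e) [kg·s⁻²] / [A] = kg·s⁻²·A⁻¹
Only (d) matches kg·s⁻³.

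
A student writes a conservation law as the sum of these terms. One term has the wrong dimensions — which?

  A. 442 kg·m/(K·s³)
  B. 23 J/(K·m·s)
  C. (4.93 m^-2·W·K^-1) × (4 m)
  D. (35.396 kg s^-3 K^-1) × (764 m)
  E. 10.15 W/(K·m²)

Work out the base dimensions of each:
  A. kg·m·s⁻³·K⁻¹
  B. J·s⁻¹·m⁻¹·K⁻¹ = N·m·s⁻¹·m⁻¹·K⁻¹ = kg·m·s⁻³·K⁻¹
  C. [kg·s⁻³·K⁻¹] · [m] = kg·m·s⁻³·K⁻¹
  D. [kg·s⁻³·K⁻¹] · [m] = kg·m·s⁻³·K⁻¹
  E. W·m⁻²·K⁻¹ = J·s⁻¹·m⁻²·K⁻¹ = kg·s⁻³·K⁻¹
All reduce to kg·m·s⁻³·K⁻¹ except E., which is kg·s⁻³·K⁻¹.

E.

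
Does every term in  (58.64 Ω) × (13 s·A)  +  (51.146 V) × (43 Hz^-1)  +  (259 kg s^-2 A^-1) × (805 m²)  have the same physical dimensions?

Reduce each to base SI dimensions:
  (58.64 Ω) × (13 s·A):  [kg·m²·s⁻³·A⁻²] · [s·A] = kg·m²·s⁻²·A⁻¹
  (51.146 V) × (43 Hz^-1):  [kg·m²·s⁻³·A⁻¹] · [s] = kg·m²·s⁻²·A⁻¹
  (259 kg s^-2 A^-1) × (805 m²):  [kg·s⁻²·A⁻¹] · [m²] = kg·m²·s⁻²·A⁻¹
Every term reduces to kg·m²·s⁻²·A⁻¹.

Yes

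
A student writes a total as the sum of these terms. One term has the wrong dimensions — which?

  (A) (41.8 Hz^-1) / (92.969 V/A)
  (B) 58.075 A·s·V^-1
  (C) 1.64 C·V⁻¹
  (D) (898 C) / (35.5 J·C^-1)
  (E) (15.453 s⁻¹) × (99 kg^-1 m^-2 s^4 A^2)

In SI base units:
  (A) [s] / [kg·m²·s⁻³·A⁻²] = kg⁻¹·m⁻²·s⁴·A²
  (B) A·s·V⁻¹ = A·s·(J·C⁻¹)⁻¹ = kg⁻¹·m⁻²·s⁴·A²
  (C) C·V⁻¹ = s·A·(J·C⁻¹)⁻¹ = kg⁻¹·m⁻²·s⁴·A²
  (D) [s·A] / [kg·m²·s⁻³·A⁻¹] = kg⁻¹·m⁻²·s⁴·A²
  (E) [s⁻¹] · [kg⁻¹·m⁻²·s⁴·A²] = kg⁻¹·m⁻²·s³·A²
All reduce to kg⁻¹·m⁻²·s⁴·A² except (E), which is kg⁻¹·m⁻²·s³·A².

(E)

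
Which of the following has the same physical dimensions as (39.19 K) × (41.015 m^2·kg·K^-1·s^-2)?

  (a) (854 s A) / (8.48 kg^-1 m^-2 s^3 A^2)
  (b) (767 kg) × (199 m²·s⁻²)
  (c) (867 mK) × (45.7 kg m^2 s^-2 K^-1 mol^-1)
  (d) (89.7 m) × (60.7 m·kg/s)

Reference: [K] · [kg·m²·s⁻²·K⁻¹] = kg·m²·s⁻².
Each option:
  (a) [s·A] / [kg⁻¹·m⁻²·s³·A²] = kg·m²·s⁻²·A⁻¹
  (b) [kg] · [m²·s⁻²] = kg·m²·s⁻²  ← same
  (c) [K] · [kg·m²·s⁻²·K⁻¹·mol⁻¹] = kg·m²·s⁻²·mol⁻¹
  (d) [m] · [kg·m·s⁻¹] = kg·m²·s⁻¹
Only (b) matches kg·m²·s⁻².

(b)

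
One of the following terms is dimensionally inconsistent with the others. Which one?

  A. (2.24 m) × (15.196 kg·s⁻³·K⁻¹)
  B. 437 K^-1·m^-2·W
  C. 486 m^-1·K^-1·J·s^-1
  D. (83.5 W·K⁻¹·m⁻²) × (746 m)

Work out the base dimensions of each:
  A. [m] · [kg·s⁻³·K⁻¹] = kg·m·s⁻³·K⁻¹
  B. W·m⁻²·K⁻¹ = J·s⁻¹·m⁻²·K⁻¹ = kg·s⁻³·K⁻¹
  C. J·s⁻¹·m⁻¹·K⁻¹ = N·m·s⁻¹·m⁻¹·K⁻¹ = kg·m·s⁻³·K⁻¹
  D. [kg·s⁻³·K⁻¹] · [m] = kg·m·s⁻³·K⁻¹
All reduce to kg·m·s⁻³·K⁻¹ except B., which is kg·s⁻³·K⁻¹.

B.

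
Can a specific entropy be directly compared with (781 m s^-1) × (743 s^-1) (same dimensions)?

No

Expand each in SI base units:
  a specific entropy:  [specific entropy] = m²·s⁻²·K⁻¹
  (781 m s^-1) × (743 s^-1):  [m·s⁻¹] · [s⁻¹] = m·s⁻²
m²·s⁻²·K⁻¹ ≠ m·s⁻², so they cannot be added.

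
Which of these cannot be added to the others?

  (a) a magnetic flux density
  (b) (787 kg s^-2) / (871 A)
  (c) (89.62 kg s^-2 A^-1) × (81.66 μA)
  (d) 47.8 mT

(c)

Work out the base dimensions of each:
  (a) [magnetic flux density] = kg·s⁻²·A⁻¹
  (b) [kg·s⁻²] / [A] = kg·s⁻²·A⁻¹
  (c) [kg·s⁻²·A⁻¹] · [A] = kg·s⁻²
  (d) T = Wb·m⁻² = kg·s⁻²·A⁻¹
All reduce to kg·s⁻²·A⁻¹ except (c), which is kg·s⁻².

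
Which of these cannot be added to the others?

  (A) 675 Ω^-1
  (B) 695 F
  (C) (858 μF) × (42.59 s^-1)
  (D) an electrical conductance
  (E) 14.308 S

In SI base units:
  (A) Ω⁻¹ = (V·A⁻¹)⁻¹ = kg⁻¹·m⁻²·s³·A²
  (B) F = C·V⁻¹ = kg⁻¹·m⁻²·s⁴·A²
  (C) [kg⁻¹·m⁻²·s⁴·A²] · [s⁻¹] = kg⁻¹·m⁻²·s³·A²
  (D) [electrical conductance] = kg⁻¹·m⁻²·s³·A²
  (E) S = Ω⁻¹ = kg⁻¹·m⁻²·s³·A²
All reduce to kg⁻¹·m⁻²·s³·A² except (B), which is kg⁻¹·m⁻²·s⁴·A².

(B)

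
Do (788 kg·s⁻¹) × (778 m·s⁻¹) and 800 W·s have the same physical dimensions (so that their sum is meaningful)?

In SI base units:
  (788 kg·s⁻¹) × (778 m·s⁻¹):  [kg·s⁻¹] · [m·s⁻¹] = kg·m·s⁻²
  800 W·s:  W·s = J·s⁻¹·s = kg·m²·s⁻²
kg·m·s⁻² ≠ kg·m²·s⁻², so they cannot be added.

No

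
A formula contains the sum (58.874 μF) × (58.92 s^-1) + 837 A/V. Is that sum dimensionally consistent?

Reduce each to base SI dimensions:
  (58.874 μF) × (58.92 s^-1):  [kg⁻¹·m⁻²·s⁴·A²] · [s⁻¹] = kg⁻¹·m⁻²·s³·A²
  837 A/V:  A·V⁻¹ = A·(J·C⁻¹)⁻¹ = kg⁻¹·m⁻²·s³·A²
Both are kg⁻¹·m⁻²·s³·A², so they have the same dimensions and can be added.

Yes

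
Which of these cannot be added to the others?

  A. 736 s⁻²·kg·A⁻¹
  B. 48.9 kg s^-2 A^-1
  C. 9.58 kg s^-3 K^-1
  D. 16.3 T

In SI base units:
  A. kg·s⁻²·A⁻¹
  B. kg·s⁻²·A⁻¹
  C. kg·s⁻³·K⁻¹
  D. T = Wb·m⁻² = kg·s⁻²·A⁻¹
All reduce to kg·s⁻²·A⁻¹ except C., which is kg·s⁻³·K⁻¹.

C.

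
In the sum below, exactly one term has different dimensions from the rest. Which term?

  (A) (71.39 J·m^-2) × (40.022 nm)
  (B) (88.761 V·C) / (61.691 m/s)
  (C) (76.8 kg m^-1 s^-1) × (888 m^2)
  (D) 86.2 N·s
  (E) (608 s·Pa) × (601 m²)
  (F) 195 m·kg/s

(A)

In SI base units:
  (A) [kg·s⁻²] · [m] = kg·m·s⁻²
  (B) [kg·m²·s⁻²] / [m·s⁻¹] = kg·m·s⁻¹
  (C) [kg·m⁻¹·s⁻¹] · [m²] = kg·m·s⁻¹
  (D) N·s = kg·m·s⁻²·s = kg·m·s⁻¹
  (E) [kg·m⁻¹·s⁻¹] · [m²] = kg·m·s⁻¹
  (F) kg·m·s⁻¹
All reduce to kg·m·s⁻¹ except (A), which is kg·m·s⁻².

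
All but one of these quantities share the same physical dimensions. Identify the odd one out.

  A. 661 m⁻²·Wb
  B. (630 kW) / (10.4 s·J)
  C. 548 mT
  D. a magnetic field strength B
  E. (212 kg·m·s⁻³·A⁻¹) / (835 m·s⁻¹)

B.

Reduce each to base SI dimensions:
  A. Wb·m⁻² = V·s·m⁻² = kg·s⁻²·A⁻¹
  B. [kg·m²·s⁻³] / [kg·m²·s⁻¹] = s⁻²
  C. T = Wb·m⁻² = kg·s⁻²·A⁻¹
  D. [magnetic field strength B] = kg·s⁻²·A⁻¹
  E. [kg·m·s⁻³·A⁻¹] / [m·s⁻¹] = kg·s⁻²·A⁻¹
All reduce to kg·s⁻²·A⁻¹ except B., which is s⁻².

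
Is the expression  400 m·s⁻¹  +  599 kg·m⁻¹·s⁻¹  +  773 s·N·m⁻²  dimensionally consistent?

No

Reduce each to base SI dimensions:
  400 m·s⁻¹:  m·s⁻¹
  599 kg·m⁻¹·s⁻¹:  kg·m⁻¹·s⁻¹
  773 s·N·m⁻²:  N·s·m⁻² = kg·m·s⁻²·s·m⁻² = kg·m⁻¹·s⁻¹
The terms do not share a single dimension (kg·m⁻¹·s⁻¹ vs m·s⁻¹).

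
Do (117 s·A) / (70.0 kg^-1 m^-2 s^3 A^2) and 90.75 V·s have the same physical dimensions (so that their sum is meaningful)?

Reduce each to base SI dimensions:
  (117 s·A) / (70.0 kg^-1 m^-2 s^3 A^2):  [s·A] / [kg⁻¹·m⁻²·s³·A²] = kg·m²·s⁻²·A⁻¹
  90.75 V·s:  V·s = J·C⁻¹·s = kg·m²·s⁻²·A⁻¹
Both are kg·m²·s⁻²·A⁻¹, so they have the same dimensions and can be added.

Yes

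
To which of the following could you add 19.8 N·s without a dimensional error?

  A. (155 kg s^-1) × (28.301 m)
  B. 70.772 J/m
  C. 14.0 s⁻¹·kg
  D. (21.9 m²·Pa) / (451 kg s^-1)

Reference: N·s = kg·m·s⁻²·s = kg·m·s⁻¹.
Each option:
  A. [kg·s⁻¹] · [m] = kg·m·s⁻¹  ← same
  B. J·m⁻¹ = N·m·m⁻¹ = kg·m·s⁻²
  C. kg·s⁻¹
  D. [kg·m·s⁻²] / [kg·s⁻¹] = m·s⁻¹
Only A. matches kg·m·s⁻¹.

A.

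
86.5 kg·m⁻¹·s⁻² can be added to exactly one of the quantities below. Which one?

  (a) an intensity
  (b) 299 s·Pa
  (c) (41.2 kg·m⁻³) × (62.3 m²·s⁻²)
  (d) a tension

(c)

Reference: kg·m⁻¹·s⁻².
Each option:
  (a) [intensity] = kg·s⁻³
  (b) Pa·s = N·m⁻²·s = kg·m⁻¹·s⁻¹
  (c) [kg·m⁻³] · [m²·s⁻²] = kg·m⁻¹·s⁻²  ← same
  (d) [tension] = kg·m·s⁻²
Only (c) matches kg·m⁻¹·s⁻².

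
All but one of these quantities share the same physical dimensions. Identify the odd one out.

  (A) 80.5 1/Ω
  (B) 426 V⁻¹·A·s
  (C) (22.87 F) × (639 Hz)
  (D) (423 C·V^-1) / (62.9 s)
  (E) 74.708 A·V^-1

Dimensions:
  (A) Ω⁻¹ = (V·A⁻¹)⁻¹ = kg⁻¹·m⁻²·s³·A²
  (B) A·s·V⁻¹ = A·s·(J·C⁻¹)⁻¹ = kg⁻¹·m⁻²·s⁴·A²
  (C) [kg⁻¹·m⁻²·s⁴·A²] · [s⁻¹] = kg⁻¹·m⁻²·s³·A²
  (D) [kg⁻¹·m⁻²·s⁴·A²] / [s] = kg⁻¹·m⁻²·s³·A²
  (E) A·V⁻¹ = A·(J·C⁻¹)⁻¹ = kg⁻¹·m⁻²·s³·A²
All reduce to kg⁻¹·m⁻²·s³·A² except (B), which is kg⁻¹·m⁻²·s⁴·A².

(B)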